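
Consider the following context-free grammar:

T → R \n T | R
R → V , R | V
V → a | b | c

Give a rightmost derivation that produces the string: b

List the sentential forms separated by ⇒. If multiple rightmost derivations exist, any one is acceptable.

T ⇒ R ⇒ V ⇒ b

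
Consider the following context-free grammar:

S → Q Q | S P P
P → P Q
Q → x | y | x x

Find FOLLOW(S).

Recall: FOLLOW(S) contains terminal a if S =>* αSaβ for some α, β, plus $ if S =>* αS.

We compute FOLLOW(S) using the standard algorithm.
FOLLOW(S) starts with {$}.
FIRST(P) = {}
FIRST(Q) = {x, y}
FIRST(S) = {x, y}
FOLLOW(P) = {$, x, y}
FOLLOW(Q) = {$, x, y}
FOLLOW(S) = {$}
Therefore, FOLLOW(S) = {$}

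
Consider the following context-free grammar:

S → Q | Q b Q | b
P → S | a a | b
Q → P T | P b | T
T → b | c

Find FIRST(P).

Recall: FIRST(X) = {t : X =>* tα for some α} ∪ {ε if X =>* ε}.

We compute FIRST(P) using the standard algorithm.
FIRST(P) = {a, b, c}
FIRST(Q) = {a, b, c}
FIRST(S) = {a, b, c}
FIRST(T) = {b, c}
Therefore, FIRST(P) = {a, b, c}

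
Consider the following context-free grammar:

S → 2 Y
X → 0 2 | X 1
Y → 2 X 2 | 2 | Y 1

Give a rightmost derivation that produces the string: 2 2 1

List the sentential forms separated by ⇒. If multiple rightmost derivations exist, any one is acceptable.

S ⇒ 2 Y ⇒ 2 Y 1 ⇒ 2 2 1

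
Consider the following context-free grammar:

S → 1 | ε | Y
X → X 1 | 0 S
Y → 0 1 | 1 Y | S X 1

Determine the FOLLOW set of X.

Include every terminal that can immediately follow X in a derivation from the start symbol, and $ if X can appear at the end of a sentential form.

We compute FOLLOW(X) using the standard algorithm.
FOLLOW(S) starts with {$}.
FIRST(S) = {0, 1, ε}
FIRST(X) = {0}
FIRST(Y) = {0, 1}
FOLLOW(S) = {$, 0, 1}
FOLLOW(X) = {1}
FOLLOW(Y) = {$, 0, 1}
Therefore, FOLLOW(X) = {1}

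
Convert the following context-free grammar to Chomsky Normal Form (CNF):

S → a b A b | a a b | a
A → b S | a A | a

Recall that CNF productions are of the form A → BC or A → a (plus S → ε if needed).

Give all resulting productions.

TA → a; TB → b; S → a; A → a; S → TA X0; X0 → TB X1; X1 → A TB; S → TA X2; X2 → TA TB; A → TB S; A → TA A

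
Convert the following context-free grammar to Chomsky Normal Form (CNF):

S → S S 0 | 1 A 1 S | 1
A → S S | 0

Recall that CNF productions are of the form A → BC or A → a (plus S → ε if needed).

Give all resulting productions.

T0 → 0; T1 → 1; S → 1; A → 0; S → S X0; X0 → S T0; S → T1 X1; X1 → A X2; X2 → T1 S; A → S S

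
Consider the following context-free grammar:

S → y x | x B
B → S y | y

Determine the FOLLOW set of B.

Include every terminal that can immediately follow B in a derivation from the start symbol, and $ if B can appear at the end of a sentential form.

We compute FOLLOW(B) using the standard algorithm.
FOLLOW(S) starts with {$}.
FIRST(B) = {x, y}
FIRST(S) = {x, y}
FOLLOW(B) = {$, y}
FOLLOW(S) = {$, y}
Therefore, FOLLOW(B) = {$, y}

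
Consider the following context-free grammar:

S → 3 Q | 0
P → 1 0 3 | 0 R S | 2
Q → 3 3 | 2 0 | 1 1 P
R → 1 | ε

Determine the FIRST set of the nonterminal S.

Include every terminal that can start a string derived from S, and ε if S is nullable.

We compute FIRST(S) using the standard algorithm.
FIRST(P) = {0, 1, 2}
FIRST(Q) = {1, 2, 3}
FIRST(R) = {1, ε}
FIRST(S) = {0, 3}
Therefore, FIRST(S) = {0, 3}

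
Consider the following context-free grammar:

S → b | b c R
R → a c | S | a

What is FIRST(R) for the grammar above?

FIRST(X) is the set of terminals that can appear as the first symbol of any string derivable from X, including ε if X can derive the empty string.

We compute FIRST(R) using the standard algorithm.
FIRST(R) = {a, b}
FIRST(S) = {b}
Therefore, FIRST(R) = {a, b}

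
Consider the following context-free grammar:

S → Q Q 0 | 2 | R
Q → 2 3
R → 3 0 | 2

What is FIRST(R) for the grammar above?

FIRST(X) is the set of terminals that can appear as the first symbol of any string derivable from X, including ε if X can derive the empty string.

We compute FIRST(R) using the standard algorithm.
FIRST(Q) = {2}
FIRST(R) = {2, 3}
FIRST(S) = {2, 3}
Therefore, FIRST(R) = {2, 3}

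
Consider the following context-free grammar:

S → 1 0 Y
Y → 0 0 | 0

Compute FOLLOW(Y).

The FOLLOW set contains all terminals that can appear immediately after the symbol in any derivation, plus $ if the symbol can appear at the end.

We compute FOLLOW(Y) using the standard algorithm.
FOLLOW(S) starts with {$}.
FIRST(S) = {1}
FIRST(Y) = {0}
FOLLOW(S) = {$}
FOLLOW(Y) = {$}
Therefore, FOLLOW(Y) = {$}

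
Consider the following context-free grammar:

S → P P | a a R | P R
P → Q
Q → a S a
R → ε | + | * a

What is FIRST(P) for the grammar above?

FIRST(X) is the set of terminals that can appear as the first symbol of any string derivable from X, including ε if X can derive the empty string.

We compute FIRST(P) using the standard algorithm.
FIRST(P) = {a}
FIRST(Q) = {a}
FIRST(R) = {*, +, ε}
FIRST(S) = {a}
Therefore, FIRST(P) = {a}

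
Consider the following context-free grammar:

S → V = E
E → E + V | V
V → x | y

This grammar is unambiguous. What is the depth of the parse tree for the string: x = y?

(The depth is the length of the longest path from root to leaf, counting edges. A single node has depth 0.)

3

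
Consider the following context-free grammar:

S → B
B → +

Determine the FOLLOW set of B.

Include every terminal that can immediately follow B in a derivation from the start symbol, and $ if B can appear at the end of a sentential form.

We compute FOLLOW(B) using the standard algorithm.
FOLLOW(S) starts with {$}.
FIRST(B) = {+}
FIRST(S) = {+}
FOLLOW(B) = {$}
FOLLOW(S) = {$}
Therefore, FOLLOW(B) = {$}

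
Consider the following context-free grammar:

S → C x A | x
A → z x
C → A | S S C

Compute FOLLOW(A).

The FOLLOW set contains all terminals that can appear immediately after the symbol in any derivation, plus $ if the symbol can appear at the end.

We compute FOLLOW(A) using the standard algorithm.
FOLLOW(S) starts with {$}.
FIRST(A) = {z}
FIRST(C) = {x, z}
FIRST(S) = {x, z}
FOLLOW(A) = {$, x, z}
FOLLOW(C) = {x}
FOLLOW(S) = {$, x, z}
Therefore, FOLLOW(A) = {$, x, z}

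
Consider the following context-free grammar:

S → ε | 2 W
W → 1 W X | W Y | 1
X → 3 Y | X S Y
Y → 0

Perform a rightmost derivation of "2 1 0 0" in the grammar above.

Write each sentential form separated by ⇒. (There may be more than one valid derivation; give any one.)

S ⇒ 2 W ⇒ 2 W Y ⇒ 2 W 0 ⇒ 2 W Y 0 ⇒ 2 W 0 0 ⇒ 2 1 0 0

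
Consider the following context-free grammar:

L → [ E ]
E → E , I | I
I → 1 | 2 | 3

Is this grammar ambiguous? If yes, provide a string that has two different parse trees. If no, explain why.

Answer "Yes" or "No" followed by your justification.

No - the grammar is unambiguous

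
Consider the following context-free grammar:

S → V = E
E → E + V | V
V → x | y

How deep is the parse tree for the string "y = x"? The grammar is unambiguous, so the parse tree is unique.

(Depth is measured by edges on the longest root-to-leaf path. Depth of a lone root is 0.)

3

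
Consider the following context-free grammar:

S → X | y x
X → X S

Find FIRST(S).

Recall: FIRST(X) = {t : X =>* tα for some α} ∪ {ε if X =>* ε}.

We compute FIRST(S) using the standard algorithm.
FIRST(S) = {y}
FIRST(X) = {}
Therefore, FIRST(S) = {y}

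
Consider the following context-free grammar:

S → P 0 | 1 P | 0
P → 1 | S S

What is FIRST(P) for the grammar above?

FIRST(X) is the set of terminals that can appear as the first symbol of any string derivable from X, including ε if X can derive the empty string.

We compute FIRST(P) using the standard algorithm.
FIRST(P) = {0, 1}
FIRST(S) = {0, 1}
Therefore, FIRST(P) = {0, 1}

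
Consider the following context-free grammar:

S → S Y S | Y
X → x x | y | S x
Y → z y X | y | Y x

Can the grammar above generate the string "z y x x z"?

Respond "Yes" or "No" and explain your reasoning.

No - no valid derivation exists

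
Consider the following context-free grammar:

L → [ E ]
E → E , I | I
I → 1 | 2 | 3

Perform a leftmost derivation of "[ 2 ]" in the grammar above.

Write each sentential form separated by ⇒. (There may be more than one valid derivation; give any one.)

L ⇒ [ E ] ⇒ [ I ] ⇒ [ 2 ]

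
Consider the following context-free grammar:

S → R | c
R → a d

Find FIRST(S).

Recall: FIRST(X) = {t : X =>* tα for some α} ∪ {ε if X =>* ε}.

We compute FIRST(S) using the standard algorithm.
FIRST(R) = {a}
FIRST(S) = {a, c}
Therefore, FIRST(S) = {a, c}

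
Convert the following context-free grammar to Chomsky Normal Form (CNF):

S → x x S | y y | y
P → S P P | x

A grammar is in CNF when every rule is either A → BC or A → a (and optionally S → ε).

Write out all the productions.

TX → x; TY → y; S → y; P → x; S → TX X0; X0 → TX S; S → TY TY; P → S X1; X1 → P P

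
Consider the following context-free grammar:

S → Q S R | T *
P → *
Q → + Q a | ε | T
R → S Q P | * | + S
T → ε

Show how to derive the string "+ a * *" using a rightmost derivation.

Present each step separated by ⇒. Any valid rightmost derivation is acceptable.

S ⇒ Q S R ⇒ Q S * ⇒ Q T * * ⇒ Q * * ⇒ + Q a * * ⇒ + a * *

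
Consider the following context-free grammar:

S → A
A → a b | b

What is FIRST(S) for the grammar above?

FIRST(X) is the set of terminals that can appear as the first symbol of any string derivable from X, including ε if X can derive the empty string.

We compute FIRST(S) using the standard algorithm.
FIRST(A) = {a, b}
FIRST(S) = {a, b}
Therefore, FIRST(S) = {a, b}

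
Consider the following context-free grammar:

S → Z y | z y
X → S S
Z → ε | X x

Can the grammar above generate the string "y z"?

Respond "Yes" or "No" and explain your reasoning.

No - no valid derivation exists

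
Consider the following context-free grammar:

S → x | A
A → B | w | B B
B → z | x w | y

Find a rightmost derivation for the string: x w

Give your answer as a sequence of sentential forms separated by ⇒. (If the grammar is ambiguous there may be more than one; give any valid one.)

S ⇒ A ⇒ B ⇒ x w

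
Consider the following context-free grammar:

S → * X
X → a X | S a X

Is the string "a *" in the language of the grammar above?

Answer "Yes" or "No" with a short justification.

No - no valid derivation exists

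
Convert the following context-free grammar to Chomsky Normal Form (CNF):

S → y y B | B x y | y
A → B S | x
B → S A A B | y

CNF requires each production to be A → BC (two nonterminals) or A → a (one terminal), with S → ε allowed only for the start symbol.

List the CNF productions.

TY → y; TX → x; S → y; A → x; B → y; S → TY X0; X0 → TY B; S → B X1; X1 → TX TY; A → B S; B → S X2; X2 → A X3; X3 → A B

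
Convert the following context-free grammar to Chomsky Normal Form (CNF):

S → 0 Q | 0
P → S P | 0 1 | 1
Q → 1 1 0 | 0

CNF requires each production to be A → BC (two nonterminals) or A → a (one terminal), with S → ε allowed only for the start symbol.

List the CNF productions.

T0 → 0; S → 0; T1 → 1; P → 1; Q → 0; S → T0 Q; P → S P; P → T0 T1; Q → T1 X0; X0 → T1 T0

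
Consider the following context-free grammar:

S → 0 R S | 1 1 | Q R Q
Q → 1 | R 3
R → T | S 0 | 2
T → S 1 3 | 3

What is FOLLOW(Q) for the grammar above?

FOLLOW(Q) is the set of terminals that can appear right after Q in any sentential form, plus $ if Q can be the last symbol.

We compute FOLLOW(Q) using the standard algorithm.
FOLLOW(S) starts with {$}.
FIRST(Q) = {0, 1, 2, 3}
FIRST(R) = {0, 1, 2, 3}
FIRST(S) = {0, 1, 2, 3}
FIRST(T) = {0, 1, 2, 3}
FOLLOW(Q) = {$, 0, 1, 2, 3}
FOLLOW(R) = {0, 1, 2, 3}
FOLLOW(S) = {$, 0, 1}
FOLLOW(T) = {0, 1, 2, 3}
Therefore, FOLLOW(Q) = {$, 0, 1, 2, 3}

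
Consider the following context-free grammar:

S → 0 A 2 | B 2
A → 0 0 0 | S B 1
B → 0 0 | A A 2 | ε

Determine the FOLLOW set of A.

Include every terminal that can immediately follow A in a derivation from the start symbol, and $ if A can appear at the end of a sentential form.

We compute FOLLOW(A) using the standard algorithm.
FOLLOW(S) starts with {$}.
FIRST(A) = {0, 2}
FIRST(B) = {0, 2, ε}
FIRST(S) = {0, 2}
FOLLOW(A) = {0, 2}
FOLLOW(B) = {1, 2}
FOLLOW(S) = {$, 0, 1, 2}
Therefore, FOLLOW(A) = {0, 2}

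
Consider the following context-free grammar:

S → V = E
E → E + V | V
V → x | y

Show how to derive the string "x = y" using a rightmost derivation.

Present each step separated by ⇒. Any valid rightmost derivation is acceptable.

S ⇒ V = E ⇒ V = V ⇒ V = y ⇒ x = y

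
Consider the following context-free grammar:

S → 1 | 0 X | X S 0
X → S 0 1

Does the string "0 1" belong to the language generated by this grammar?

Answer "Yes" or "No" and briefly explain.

No - no valid derivation exists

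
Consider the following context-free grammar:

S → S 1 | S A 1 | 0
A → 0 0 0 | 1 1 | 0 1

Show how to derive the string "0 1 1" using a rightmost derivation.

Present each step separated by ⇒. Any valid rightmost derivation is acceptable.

S ⇒ S 1 ⇒ S 1 1 ⇒ 0 1 1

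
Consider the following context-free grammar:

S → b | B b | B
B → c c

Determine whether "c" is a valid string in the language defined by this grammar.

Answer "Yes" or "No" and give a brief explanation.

No - no valid derivation exists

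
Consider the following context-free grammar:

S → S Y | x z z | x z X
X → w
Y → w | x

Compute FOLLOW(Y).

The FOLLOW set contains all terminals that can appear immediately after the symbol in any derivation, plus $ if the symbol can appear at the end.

We compute FOLLOW(Y) using the standard algorithm.
FOLLOW(S) starts with {$}.
FIRST(S) = {x}
FIRST(X) = {w}
FIRST(Y) = {w, x}
FOLLOW(S) = {$, w, x}
FOLLOW(X) = {$, w, x}
FOLLOW(Y) = {$, w, x}
Therefore, FOLLOW(Y) = {$, w, x}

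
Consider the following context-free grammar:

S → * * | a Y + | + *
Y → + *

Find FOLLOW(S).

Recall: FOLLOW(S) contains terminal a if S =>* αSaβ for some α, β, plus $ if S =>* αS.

We compute FOLLOW(S) using the standard algorithm.
FOLLOW(S) starts with {$}.
FIRST(S) = {*, +, a}
FIRST(Y) = {+}
FOLLOW(S) = {$}
FOLLOW(Y) = {+}
Therefore, FOLLOW(S) = {$}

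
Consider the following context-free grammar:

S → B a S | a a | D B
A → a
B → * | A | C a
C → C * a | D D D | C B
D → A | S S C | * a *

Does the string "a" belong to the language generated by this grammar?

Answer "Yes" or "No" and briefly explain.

No - no valid derivation exists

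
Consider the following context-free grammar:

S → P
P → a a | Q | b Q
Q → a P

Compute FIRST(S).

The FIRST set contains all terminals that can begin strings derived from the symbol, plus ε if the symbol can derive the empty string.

We compute FIRST(S) using the standard algorithm.
FIRST(P) = {a, b}
FIRST(Q) = {a}
FIRST(S) = {a, b}
Therefore, FIRST(S) = {a, b}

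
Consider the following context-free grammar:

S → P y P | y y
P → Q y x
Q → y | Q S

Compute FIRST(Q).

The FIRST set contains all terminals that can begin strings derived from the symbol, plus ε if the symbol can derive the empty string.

We compute FIRST(Q) using the standard algorithm.
FIRST(P) = {y}
FIRST(Q) = {y}
FIRST(S) = {y}
Therefore, FIRST(Q) = {y}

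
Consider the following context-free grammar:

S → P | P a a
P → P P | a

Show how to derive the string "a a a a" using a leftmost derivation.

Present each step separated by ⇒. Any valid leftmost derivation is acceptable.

S ⇒ P a a ⇒ P P a a ⇒ a P a a ⇒ a a a a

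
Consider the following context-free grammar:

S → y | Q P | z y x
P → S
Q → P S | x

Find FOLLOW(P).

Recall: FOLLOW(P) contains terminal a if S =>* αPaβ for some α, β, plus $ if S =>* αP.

We compute FOLLOW(P) using the standard algorithm.
FOLLOW(S) starts with {$}.
FIRST(P) = {x, y, z}
FIRST(Q) = {x, y, z}
FIRST(S) = {x, y, z}
FOLLOW(P) = {$, x, y, z}
FOLLOW(Q) = {x, y, z}
FOLLOW(S) = {$, x, y, z}
Therefore, FOLLOW(P) = {$, x, y, z}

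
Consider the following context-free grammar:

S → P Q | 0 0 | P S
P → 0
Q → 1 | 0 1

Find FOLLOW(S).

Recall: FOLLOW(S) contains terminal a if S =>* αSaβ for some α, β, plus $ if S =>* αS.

We compute FOLLOW(S) using the standard algorithm.
FOLLOW(S) starts with {$}.
FIRST(P) = {0}
FIRST(Q) = {0, 1}
FIRST(S) = {0}
FOLLOW(P) = {0, 1}
FOLLOW(Q) = {$}
FOLLOW(S) = {$}
Therefore, FOLLOW(S) = {$}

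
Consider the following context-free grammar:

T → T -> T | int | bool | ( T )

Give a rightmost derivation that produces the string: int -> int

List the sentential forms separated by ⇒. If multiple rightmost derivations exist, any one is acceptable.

T ⇒ T -> T ⇒ T -> int ⇒ int -> int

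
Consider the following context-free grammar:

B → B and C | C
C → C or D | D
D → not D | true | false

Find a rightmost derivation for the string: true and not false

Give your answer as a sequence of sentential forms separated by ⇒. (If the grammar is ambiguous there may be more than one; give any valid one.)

B ⇒ B and C ⇒ B and D ⇒ B and not D ⇒ B and not false ⇒ C and not false ⇒ D and not false ⇒ true and not false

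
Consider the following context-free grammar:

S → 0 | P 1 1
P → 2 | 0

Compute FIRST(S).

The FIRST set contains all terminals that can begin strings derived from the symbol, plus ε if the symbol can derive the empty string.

We compute FIRST(S) using the standard algorithm.
FIRST(P) = {0, 2}
FIRST(S) = {0, 2}
Therefore, FIRST(S) = {0, 2}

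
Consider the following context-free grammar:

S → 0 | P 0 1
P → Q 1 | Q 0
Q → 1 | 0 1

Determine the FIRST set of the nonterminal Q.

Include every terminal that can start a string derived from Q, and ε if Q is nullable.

We compute FIRST(Q) using the standard algorithm.
FIRST(P) = {0, 1}
FIRST(Q) = {0, 1}
FIRST(S) = {0, 1}
Therefore, FIRST(Q) = {0, 1}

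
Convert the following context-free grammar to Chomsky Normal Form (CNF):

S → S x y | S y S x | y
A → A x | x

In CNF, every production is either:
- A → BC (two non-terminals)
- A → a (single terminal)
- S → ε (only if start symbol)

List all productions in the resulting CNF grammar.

TX → x; TY → y; S → y; A → x; S → S X0; X0 → TX TY; S → S X1; X1 → TY X2; X2 → S TX; A → A TX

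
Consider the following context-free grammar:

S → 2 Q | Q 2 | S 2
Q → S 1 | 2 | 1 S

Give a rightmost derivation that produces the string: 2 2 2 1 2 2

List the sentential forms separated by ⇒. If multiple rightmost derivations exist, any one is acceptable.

S ⇒ S 2 ⇒ Q 2 2 ⇒ S 1 2 2 ⇒ S 2 1 2 2 ⇒ 2 Q 2 1 2 2 ⇒ 2 2 2 1 2 2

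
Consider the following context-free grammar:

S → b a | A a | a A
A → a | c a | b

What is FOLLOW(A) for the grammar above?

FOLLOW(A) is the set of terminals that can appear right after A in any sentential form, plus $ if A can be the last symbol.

We compute FOLLOW(A) using the standard algorithm.
FOLLOW(S) starts with {$}.
FIRST(A) = {a, b, c}
FIRST(S) = {a, b, c}
FOLLOW(A) = {$, a}
FOLLOW(S) = {$}
Therefore, FOLLOW(A) = {$, a}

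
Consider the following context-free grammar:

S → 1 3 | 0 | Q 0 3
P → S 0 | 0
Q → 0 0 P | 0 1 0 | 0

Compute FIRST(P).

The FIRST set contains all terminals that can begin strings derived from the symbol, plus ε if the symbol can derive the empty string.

We compute FIRST(P) using the standard algorithm.
FIRST(P) = {0, 1}
FIRST(Q) = {0}
FIRST(S) = {0, 1}
Therefore, FIRST(P) = {0, 1}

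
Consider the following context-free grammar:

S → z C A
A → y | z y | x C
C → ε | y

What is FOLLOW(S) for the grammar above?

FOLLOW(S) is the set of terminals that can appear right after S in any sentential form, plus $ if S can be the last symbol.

We compute FOLLOW(S) using the standard algorithm.
FOLLOW(S) starts with {$}.
FIRST(A) = {x, y, z}
FIRST(C) = {y, ε}
FIRST(S) = {z}
FOLLOW(A) = {$}
FOLLOW(C) = {$, x, y, z}
FOLLOW(S) = {$}
Therefore, FOLLOW(S) = {$}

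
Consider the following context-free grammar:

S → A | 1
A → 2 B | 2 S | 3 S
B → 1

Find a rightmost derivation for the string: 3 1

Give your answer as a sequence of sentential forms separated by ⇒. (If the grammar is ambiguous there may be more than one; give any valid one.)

S ⇒ A ⇒ 3 S ⇒ 3 1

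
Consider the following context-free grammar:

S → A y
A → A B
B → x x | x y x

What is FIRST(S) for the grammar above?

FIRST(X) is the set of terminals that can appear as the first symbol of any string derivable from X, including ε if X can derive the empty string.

We compute FIRST(S) using the standard algorithm.
FIRST(A) = {}
FIRST(B) = {x}
FIRST(S) = {}
Therefore, FIRST(S) = {}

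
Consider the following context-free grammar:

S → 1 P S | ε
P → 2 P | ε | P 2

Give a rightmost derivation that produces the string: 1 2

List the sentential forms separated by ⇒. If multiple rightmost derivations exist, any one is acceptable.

S ⇒ 1 P S ⇒ 1 P ⇒ 1 2 P ⇒ 1 2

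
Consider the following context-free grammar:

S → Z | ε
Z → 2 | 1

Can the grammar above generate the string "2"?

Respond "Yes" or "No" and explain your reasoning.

Yes - a valid derivation exists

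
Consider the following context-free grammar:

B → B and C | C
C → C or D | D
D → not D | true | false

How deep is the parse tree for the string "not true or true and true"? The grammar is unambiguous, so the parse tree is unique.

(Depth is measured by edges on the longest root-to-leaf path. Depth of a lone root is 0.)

6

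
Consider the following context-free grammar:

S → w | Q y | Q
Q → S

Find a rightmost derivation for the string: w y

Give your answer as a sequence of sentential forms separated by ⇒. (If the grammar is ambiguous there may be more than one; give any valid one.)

S ⇒ Q y ⇒ S y ⇒ w y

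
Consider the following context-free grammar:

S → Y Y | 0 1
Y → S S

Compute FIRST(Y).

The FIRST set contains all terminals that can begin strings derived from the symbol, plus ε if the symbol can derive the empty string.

We compute FIRST(Y) using the standard algorithm.
FIRST(S) = {0}
FIRST(Y) = {0}
Therefore, FIRST(Y) = {0}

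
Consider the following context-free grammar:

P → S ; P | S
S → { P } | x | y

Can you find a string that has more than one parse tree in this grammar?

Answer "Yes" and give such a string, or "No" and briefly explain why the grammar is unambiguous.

No - the grammar is unambiguous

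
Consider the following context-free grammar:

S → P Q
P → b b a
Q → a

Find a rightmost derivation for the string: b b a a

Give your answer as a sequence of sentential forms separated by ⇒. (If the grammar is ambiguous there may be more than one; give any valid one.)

S ⇒ P Q ⇒ P a ⇒ b b a a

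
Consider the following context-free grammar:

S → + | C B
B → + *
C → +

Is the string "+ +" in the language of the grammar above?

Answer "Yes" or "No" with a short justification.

No - no valid derivation exists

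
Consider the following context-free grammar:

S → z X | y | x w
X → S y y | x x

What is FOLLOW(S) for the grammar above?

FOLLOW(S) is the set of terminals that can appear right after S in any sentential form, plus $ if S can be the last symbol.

We compute FOLLOW(S) using the standard algorithm.
FOLLOW(S) starts with {$}.
FIRST(S) = {x, y, z}
FIRST(X) = {x, y, z}
FOLLOW(S) = {$, y}
FOLLOW(X) = {$, y}
Therefore, FOLLOW(S) = {$, y}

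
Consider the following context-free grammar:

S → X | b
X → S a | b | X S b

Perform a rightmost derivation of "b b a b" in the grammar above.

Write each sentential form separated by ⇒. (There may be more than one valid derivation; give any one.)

S ⇒ X ⇒ X S b ⇒ X X b ⇒ X S a b ⇒ X b a b ⇒ b b a b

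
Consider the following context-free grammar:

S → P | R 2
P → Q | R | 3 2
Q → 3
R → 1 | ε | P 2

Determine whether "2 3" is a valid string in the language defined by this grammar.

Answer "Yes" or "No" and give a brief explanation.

No - no valid derivation exists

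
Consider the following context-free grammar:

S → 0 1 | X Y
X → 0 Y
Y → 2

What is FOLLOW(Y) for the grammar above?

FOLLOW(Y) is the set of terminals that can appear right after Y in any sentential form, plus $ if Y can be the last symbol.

We compute FOLLOW(Y) using the standard algorithm.
FOLLOW(S) starts with {$}.
FIRST(S) = {0}
FIRST(X) = {0}
FIRST(Y) = {2}
FOLLOW(S) = {$}
FOLLOW(X) = {2}
FOLLOW(Y) = {$, 2}
Therefore, FOLLOW(Y) = {$, 2}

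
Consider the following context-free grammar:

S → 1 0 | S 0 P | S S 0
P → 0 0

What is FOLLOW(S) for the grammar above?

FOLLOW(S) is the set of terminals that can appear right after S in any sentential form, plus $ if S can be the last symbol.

We compute FOLLOW(S) using the standard algorithm.
FOLLOW(S) starts with {$}.
FIRST(P) = {0}
FIRST(S) = {1}
FOLLOW(P) = {$, 0, 1}
FOLLOW(S) = {$, 0, 1}
Therefore, FOLLOW(S) = {$, 0, 1}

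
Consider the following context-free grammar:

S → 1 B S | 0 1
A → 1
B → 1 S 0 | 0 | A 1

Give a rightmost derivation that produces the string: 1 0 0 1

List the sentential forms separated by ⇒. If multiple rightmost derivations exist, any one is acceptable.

S ⇒ 1 B S ⇒ 1 B 0 1 ⇒ 1 0 0 1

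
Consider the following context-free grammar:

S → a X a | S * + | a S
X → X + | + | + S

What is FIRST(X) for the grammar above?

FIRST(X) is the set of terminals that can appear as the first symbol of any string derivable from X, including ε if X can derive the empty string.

We compute FIRST(X) using the standard algorithm.
FIRST(S) = {a}
FIRST(X) = {+}
Therefore, FIRST(X) = {+}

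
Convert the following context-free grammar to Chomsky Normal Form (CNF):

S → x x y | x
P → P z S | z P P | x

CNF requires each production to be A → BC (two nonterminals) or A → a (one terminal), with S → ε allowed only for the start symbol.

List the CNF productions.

TX → x; TY → y; S → x; TZ → z; P → x; S → TX X0; X0 → TX TY; P → P X1; X1 → TZ S; P → TZ X2; X2 → P P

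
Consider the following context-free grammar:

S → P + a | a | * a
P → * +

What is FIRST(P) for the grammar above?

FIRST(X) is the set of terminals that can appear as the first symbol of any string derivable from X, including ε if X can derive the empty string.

We compute FIRST(P) using the standard algorithm.
FIRST(P) = {*}
FIRST(S) = {*, a}
Therefore, FIRST(P) = {*}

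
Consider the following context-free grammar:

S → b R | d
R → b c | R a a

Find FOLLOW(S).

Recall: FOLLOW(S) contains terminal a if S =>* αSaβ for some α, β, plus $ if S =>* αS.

We compute FOLLOW(S) using the standard algorithm.
FOLLOW(S) starts with {$}.
FIRST(R) = {b}
FIRST(S) = {b, d}
FOLLOW(R) = {$, a}
FOLLOW(S) = {$}
Therefore, FOLLOW(S) = {$}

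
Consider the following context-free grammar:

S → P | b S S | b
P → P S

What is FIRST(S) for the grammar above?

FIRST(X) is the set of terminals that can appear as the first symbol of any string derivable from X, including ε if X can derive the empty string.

We compute FIRST(S) using the standard algorithm.
FIRST(P) = {}
FIRST(S) = {b}
Therefore, FIRST(S) = {b}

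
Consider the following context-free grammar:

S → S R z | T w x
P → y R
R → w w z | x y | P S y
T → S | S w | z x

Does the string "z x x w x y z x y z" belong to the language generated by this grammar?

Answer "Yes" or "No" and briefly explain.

No - no valid derivation exists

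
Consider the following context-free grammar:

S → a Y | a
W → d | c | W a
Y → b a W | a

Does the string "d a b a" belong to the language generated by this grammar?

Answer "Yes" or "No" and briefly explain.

No - no valid derivation exists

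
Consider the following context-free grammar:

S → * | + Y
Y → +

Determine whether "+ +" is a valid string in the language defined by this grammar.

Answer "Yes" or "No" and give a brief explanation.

Yes - a valid derivation exists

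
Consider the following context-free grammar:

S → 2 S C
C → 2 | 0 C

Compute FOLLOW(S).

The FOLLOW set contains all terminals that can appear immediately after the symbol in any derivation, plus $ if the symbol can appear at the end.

We compute FOLLOW(S) using the standard algorithm.
FOLLOW(S) starts with {$}.
FIRST(C) = {0, 2}
FIRST(S) = {2}
FOLLOW(C) = {$, 0, 2}
FOLLOW(S) = {$, 0, 2}
Therefore, FOLLOW(S) = {$, 0, 2}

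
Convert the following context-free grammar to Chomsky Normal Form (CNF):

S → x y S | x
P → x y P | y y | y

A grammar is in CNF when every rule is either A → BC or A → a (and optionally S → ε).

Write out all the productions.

TX → x; TY → y; S → x; P → y; S → TX X0; X0 → TY S; P → TX X1; X1 → TY P; P → TY TY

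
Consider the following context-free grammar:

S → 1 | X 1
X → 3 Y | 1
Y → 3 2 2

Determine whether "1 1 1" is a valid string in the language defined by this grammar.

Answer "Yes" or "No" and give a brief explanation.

No - no valid derivation exists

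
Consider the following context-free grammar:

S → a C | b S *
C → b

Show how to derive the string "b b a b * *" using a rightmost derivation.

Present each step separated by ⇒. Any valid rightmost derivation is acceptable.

S ⇒ b S * ⇒ b b S * * ⇒ b b a C * * ⇒ b b a b * *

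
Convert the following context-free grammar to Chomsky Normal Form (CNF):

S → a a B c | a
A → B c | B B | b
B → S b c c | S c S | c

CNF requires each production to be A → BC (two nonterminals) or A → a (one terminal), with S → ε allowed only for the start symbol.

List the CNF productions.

TA → a; TC → c; S → a; A → b; TB → b; B → c; S → TA X0; X0 → TA X1; X1 → B TC; A → B TC; A → B B; B → S X2; X2 → TB X3; X3 → TC TC; B → S X4; X4 → TC S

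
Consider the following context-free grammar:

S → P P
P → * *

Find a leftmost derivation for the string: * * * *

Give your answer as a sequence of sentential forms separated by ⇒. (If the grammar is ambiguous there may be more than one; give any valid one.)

S ⇒ P P ⇒ * * P ⇒ * * * *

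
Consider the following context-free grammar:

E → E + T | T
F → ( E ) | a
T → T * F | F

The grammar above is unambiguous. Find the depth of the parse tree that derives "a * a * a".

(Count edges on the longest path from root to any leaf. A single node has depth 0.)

5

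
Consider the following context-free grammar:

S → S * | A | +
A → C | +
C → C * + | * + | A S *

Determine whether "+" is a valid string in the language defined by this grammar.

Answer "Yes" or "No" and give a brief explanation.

Yes - a valid derivation exists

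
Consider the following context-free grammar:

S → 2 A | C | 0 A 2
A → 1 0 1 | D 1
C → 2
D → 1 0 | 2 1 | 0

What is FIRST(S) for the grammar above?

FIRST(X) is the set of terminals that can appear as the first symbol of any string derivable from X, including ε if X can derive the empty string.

We compute FIRST(S) using the standard algorithm.
FIRST(A) = {0, 1, 2}
FIRST(C) = {2}
FIRST(D) = {0, 1, 2}
FIRST(S) = {0, 2}
Therefore, FIRST(S) = {0, 2}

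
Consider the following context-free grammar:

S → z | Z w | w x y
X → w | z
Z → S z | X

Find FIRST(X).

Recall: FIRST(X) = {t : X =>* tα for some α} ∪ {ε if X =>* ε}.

We compute FIRST(X) using the standard algorithm.
FIRST(S) = {w, z}
FIRST(X) = {w, z}
FIRST(Z) = {w, z}
Therefore, FIRST(X) = {w, z}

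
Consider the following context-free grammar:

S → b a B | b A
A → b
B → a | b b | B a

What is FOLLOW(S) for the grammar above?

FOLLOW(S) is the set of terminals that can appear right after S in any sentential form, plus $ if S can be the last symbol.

We compute FOLLOW(S) using the standard algorithm.
FOLLOW(S) starts with {$}.
FIRST(A) = {b}
FIRST(B) = {a, b}
FIRST(S) = {b}
FOLLOW(A) = {$}
FOLLOW(B) = {$, a}
FOLLOW(S) = {$}
Therefore, FOLLOW(S) = {$}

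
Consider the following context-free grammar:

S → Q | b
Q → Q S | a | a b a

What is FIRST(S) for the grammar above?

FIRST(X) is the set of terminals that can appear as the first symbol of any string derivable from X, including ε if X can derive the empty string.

We compute FIRST(S) using the standard algorithm.
FIRST(Q) = {a}
FIRST(S) = {a, b}
Therefore, FIRST(S) = {a, b}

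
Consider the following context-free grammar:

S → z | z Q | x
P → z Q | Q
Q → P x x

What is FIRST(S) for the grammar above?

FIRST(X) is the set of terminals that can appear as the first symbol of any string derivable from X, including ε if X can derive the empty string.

We compute FIRST(S) using the standard algorithm.
FIRST(P) = {z}
FIRST(Q) = {z}
FIRST(S) = {x, z}
Therefore, FIRST(S) = {x, z}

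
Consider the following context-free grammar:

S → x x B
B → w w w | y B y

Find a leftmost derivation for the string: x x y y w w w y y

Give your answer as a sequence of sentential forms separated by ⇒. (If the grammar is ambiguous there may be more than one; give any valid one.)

S ⇒ x x B ⇒ x x y B y ⇒ x x y y B y y ⇒ x x y y w w w y y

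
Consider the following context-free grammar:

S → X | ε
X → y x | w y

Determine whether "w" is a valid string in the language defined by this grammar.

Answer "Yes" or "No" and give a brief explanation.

No - no valid derivation exists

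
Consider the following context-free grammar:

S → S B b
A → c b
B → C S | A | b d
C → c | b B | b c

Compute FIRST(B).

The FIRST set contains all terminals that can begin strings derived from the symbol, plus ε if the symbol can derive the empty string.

We compute FIRST(B) using the standard algorithm.
FIRST(A) = {c}
FIRST(B) = {b, c}
FIRST(C) = {b, c}
FIRST(S) = {}
Therefore, FIRST(B) = {b, c}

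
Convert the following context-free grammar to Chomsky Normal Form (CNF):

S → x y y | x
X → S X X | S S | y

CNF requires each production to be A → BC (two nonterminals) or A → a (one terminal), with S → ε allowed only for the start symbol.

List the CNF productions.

TX → x; TY → y; S → x; X → y; S → TX X0; X0 → TY TY; X → S X1; X1 → X X; X → S S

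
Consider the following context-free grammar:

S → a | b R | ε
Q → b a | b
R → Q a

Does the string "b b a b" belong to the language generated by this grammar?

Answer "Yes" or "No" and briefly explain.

No - no valid derivation exists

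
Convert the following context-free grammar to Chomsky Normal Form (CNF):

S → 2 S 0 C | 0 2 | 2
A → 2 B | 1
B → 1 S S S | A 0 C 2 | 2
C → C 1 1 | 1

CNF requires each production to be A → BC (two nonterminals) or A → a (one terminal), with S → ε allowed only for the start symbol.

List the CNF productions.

T2 → 2; T0 → 0; S → 2; A → 1; T1 → 1; B → 2; C → 1; S → T2 X0; X0 → S X1; X1 → T0 C; S → T0 T2; A → T2 B; B → T1 X2; X2 → S X3; X3 → S S; B → A X4; X4 → T0 X5; X5 → C T2; C → C X6; X6 → T1 T1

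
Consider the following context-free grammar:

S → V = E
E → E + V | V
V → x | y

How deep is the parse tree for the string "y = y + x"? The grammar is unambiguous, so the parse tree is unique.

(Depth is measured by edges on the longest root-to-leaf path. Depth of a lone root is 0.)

4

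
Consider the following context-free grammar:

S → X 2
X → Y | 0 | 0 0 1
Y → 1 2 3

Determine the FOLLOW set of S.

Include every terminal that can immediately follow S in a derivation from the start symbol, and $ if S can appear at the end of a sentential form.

We compute FOLLOW(S) using the standard algorithm.
FOLLOW(S) starts with {$}.
FIRST(S) = {0, 1}
FIRST(X) = {0, 1}
FIRST(Y) = {1}
FOLLOW(S) = {$}
FOLLOW(X) = {2}
FOLLOW(Y) = {2}
Therefore, FOLLOW(S) = {$}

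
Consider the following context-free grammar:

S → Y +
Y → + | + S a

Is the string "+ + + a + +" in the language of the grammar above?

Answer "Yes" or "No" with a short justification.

No - no valid derivation exists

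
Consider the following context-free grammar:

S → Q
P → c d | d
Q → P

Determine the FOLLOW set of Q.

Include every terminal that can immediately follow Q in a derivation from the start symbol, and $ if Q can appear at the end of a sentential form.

We compute FOLLOW(Q) using the standard algorithm.
FOLLOW(S) starts with {$}.
FIRST(P) = {c, d}
FIRST(Q) = {c, d}
FIRST(S) = {c, d}
FOLLOW(P) = {$}
FOLLOW(Q) = {$}
FOLLOW(S) = {$}
Therefore, FOLLOW(Q) = {$}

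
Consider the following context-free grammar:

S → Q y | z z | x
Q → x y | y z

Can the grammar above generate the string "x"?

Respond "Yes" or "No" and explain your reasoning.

Yes - a valid derivation exists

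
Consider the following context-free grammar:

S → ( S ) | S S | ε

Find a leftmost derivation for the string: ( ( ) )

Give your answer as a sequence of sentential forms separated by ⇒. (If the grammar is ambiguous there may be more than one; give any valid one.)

S ⇒ ( S ) ⇒ ( ( S ) ) ⇒ ( ( ) )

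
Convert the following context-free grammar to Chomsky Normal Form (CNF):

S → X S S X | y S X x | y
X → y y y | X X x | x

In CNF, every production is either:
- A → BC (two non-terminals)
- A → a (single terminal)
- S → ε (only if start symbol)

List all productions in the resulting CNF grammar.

TY → y; TX → x; S → y; X → x; S → X X0; X0 → S X1; X1 → S X; S → TY X2; X2 → S X3; X3 → X TX; X → TY X4; X4 → TY TY; X → X X5; X5 → X TX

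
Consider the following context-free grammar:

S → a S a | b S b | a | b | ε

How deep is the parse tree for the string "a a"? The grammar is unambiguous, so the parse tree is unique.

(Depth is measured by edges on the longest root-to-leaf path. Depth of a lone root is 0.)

2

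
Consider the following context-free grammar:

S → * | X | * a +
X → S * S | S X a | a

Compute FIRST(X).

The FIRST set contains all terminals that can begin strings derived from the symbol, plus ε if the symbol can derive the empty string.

We compute FIRST(X) using the standard algorithm.
FIRST(S) = {*, a}
FIRST(X) = {*, a}
Therefore, FIRST(X) = {*, a}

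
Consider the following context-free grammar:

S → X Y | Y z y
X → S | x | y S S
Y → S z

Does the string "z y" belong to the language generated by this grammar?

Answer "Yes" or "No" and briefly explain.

No - no valid derivation exists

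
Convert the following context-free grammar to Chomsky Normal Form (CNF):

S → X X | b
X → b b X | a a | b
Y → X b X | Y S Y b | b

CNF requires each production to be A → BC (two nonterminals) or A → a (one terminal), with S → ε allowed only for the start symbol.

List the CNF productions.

S → b; TB → b; TA → a; X → b; Y → b; S → X X; X → TB X0; X0 → TB X; X → TA TA; Y → X X1; X1 → TB X; Y → Y X2; X2 → S X3; X3 → Y TB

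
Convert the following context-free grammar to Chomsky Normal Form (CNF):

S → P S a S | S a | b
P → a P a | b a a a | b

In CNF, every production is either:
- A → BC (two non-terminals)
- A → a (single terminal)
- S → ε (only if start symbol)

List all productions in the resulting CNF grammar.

TA → a; S → b; TB → b; P → b; S → P X0; X0 → S X1; X1 → TA S; S → S TA; P → TA X2; X2 → P TA; P → TB X3; X3 → TA X4; X4 → TA TA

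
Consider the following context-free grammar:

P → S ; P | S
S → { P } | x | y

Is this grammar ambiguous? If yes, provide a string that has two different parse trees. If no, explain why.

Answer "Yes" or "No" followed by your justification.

No - the grammar is unambiguous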